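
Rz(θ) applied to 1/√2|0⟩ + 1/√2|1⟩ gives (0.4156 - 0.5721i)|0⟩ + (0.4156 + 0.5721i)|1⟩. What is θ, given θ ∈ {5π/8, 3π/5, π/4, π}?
3π/5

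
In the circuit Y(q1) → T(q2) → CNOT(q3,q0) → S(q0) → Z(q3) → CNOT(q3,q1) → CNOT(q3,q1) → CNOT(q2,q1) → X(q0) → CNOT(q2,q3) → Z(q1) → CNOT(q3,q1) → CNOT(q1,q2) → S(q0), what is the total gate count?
14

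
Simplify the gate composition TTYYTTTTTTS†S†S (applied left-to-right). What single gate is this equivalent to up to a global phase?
S†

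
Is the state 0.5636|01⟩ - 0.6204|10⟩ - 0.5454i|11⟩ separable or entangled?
Entangled

Writing the state as a|00⟩ + b|01⟩ + c|10⟩ + d|11⟩, it is a product state iff ad − bc = 0.
Here (a, b, c, d) = (0, 0.5636, -0.6204, -0.5454i): ad − bc = (0)(-0.5454i) − (0.5636)(-0.6204) = 0.3497 ≠ 0, so the state is entangled.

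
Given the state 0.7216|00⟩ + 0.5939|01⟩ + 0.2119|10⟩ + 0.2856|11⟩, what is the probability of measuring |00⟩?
0.5207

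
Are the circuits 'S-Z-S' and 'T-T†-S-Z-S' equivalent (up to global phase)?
Yes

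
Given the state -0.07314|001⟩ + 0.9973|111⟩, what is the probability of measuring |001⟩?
0.005349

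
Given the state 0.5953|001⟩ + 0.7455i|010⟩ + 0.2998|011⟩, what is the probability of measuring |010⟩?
0.5558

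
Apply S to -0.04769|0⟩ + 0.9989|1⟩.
-0.04769|0⟩ + 0.9989i|1⟩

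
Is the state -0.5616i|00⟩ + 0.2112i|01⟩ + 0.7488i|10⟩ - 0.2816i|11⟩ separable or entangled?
Separable

Writing the state as a|00⟩ + b|01⟩ + c|10⟩ + d|11⟩, it is a product state iff ad − bc = 0.
Here (a, b, c, d) = (-0.5616i, 0.2112i, 0.7488i, -0.2816i): ad − bc = (-0.5616i)(-0.2816i) − (0.2112i)(0.7488i) = 0, so the state is separable.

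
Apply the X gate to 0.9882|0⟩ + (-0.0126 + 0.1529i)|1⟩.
(-0.0126 + 0.1529i)|0⟩ + 0.9882|1⟩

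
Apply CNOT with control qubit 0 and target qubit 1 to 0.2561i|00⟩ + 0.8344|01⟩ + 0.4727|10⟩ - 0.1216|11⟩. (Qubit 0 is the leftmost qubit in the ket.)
0.2561i|00⟩ + 0.8344|01⟩ - 0.1216|10⟩ + 0.4727|11⟩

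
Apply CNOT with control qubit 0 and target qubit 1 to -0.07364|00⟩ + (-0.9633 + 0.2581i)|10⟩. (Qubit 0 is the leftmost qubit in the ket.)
-0.07364|00⟩ + (-0.9633 + 0.2581i)|11⟩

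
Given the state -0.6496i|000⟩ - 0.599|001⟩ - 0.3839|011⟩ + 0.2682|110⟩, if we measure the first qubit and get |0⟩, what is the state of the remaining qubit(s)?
-0.6743i|00⟩ - 0.6217|01⟩ - 0.3985|11⟩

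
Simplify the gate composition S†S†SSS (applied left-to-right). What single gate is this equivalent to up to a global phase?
S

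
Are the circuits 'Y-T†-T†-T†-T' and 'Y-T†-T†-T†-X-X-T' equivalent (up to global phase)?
Yes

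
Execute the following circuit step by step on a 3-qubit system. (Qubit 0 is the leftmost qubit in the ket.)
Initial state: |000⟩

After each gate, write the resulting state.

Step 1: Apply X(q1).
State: |010⟩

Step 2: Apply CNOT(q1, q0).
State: |110⟩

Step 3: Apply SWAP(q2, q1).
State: |101⟩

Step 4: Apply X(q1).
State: |111⟩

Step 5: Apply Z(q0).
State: -|111⟩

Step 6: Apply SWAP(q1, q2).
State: -|111⟩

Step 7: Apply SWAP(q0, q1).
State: -|111⟩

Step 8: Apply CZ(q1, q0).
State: |111⟩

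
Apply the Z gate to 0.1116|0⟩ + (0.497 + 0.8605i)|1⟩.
0.1116|0⟩ + (-0.497 - 0.8605i)|1⟩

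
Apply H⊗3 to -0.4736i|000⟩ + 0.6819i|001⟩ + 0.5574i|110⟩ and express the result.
0.2707i|000⟩ - 0.2115i|001⟩ - 0.1234i|010⟩ - 0.6056i|011⟩ - 0.1234i|100⟩ - 0.6056i|101⟩ + 0.2707i|110⟩ - 0.2115i|111⟩

H⊗3 gives amp(|y⟩) = (1/2√2) Σ_x (−1)^(x·y) amp(|x⟩), where x·y is the number of positions in which both x and y have a 1.
|000⟩: (-0.4736i + 0.6819i + 0.5574i)/(2√2) = 0.2707i
|001⟩: (-0.4736i - 0.6819i + 0.5574i)/(2√2) = -0.2115i
|010⟩: (-0.4736i + 0.6819i - 0.5574i)/(2√2) = -0.1234i
|011⟩: (-0.4736i - 0.6819i - 0.5574i)/(2√2) = -0.6056i
|100⟩: (-0.4736i + 0.6819i - 0.5574i)/(2√2) = -0.1234i
|101⟩: (-0.4736i - 0.6819i - 0.5574i)/(2√2) = -0.6056i
|110⟩: (-0.4736i + 0.6819i + 0.5574i)/(2√2) = 0.2707i
|111⟩: (-0.4736i - 0.6819i + 0.5574i)/(2√2) = -0.2115i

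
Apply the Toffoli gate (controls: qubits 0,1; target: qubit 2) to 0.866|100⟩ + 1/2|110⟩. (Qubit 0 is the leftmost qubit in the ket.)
0.866|100⟩ + 1/2|111⟩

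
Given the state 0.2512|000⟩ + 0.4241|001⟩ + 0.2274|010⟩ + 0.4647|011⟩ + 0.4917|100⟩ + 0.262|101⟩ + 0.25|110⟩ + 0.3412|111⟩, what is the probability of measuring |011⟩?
0.2159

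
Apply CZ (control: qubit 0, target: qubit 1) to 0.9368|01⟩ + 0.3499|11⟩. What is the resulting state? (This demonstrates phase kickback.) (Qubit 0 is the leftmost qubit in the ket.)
0.9368|01⟩ - 0.3499|11⟩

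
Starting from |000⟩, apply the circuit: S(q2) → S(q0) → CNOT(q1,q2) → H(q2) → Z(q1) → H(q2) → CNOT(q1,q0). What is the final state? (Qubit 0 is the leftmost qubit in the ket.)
|000⟩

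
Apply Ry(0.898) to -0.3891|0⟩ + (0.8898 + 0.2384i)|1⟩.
(-0.7368 - 0.1035i)|0⟩ + (0.6327 + 0.2148i)|1⟩

Ry(0.898) = [[cos(θ/2), −sin(θ/2)], [sin(θ/2), cos(θ/2)]]; θ = 0.898, cos(θ/2) ≈ 0.900882, sin(θ/2) ≈ 0.434065.
With a = amp(|0⟩) = -0.3891 and b = amp(|1⟩) = (0.8898 + 0.2384i):
new amp(|0⟩) = (0.900882)·a + (-0.434065)·b = (-0.7368 - 0.1035i)
new amp(|1⟩) = (0.434065)·a + (0.900882)·b = (0.6327 + 0.2148i)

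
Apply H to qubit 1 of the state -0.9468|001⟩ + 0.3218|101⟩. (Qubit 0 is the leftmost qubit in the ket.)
-0.6695|001⟩ - 0.6695|011⟩ + 0.2275|101⟩ + 0.2275|111⟩

H on qubit 1 mixes each pair of kets that differ only in qubit 1: amplitudes (a, b) of (|…0…⟩, |…1…⟩) become ((a + b)/√2, (a − b)/√2). Kets absent from the input have amplitude 0.
(|001⟩, |011⟩): (a, b) = (-0.9468, 0) → (-0.6695, -0.6695)
(|101⟩, |111⟩): (a, b) = (0.3218, 0) → (0.2275, 0.2275)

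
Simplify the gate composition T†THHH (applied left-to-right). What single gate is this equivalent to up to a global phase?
H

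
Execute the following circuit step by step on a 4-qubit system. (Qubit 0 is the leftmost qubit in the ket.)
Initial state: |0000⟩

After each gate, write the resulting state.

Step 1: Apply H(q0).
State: 1/√2|0000⟩ + 1/√2|1000⟩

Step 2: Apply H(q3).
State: 1/2|0000⟩ + 1/2|0001⟩ + 1/2|1000⟩ + 1/2|1001⟩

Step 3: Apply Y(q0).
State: -(1/2)i|0000⟩ - (1/2)i|0001⟩ + (1/2)i|1000⟩ + (1/2)i|1001⟩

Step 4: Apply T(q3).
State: -(1/2)i|0000⟩ + (1/√8 - (1/√8)i)|0001⟩ + (1/2)i|1000⟩ + (-1/√8 + (1/√8)i)|1001⟩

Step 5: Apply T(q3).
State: -(1/2)i|0000⟩ + 1/2|0001⟩ + (1/2)i|1000⟩ - 1/2|1001⟩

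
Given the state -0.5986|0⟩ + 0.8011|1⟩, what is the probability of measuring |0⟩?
0.3583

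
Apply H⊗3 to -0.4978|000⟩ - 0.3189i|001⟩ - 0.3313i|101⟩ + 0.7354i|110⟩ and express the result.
(-0.176 + 0.03012i)|000⟩ + (-0.176 + 0.4899i)|001⟩ + (-0.176 - 0.4899i)|010⟩ + (-0.176 - 0.03012i)|011⟩ + (-0.176 - 0.2556i)|100⟩ + (-0.176 - 0.2644i)|101⟩ + (-0.176 + 0.2644i)|110⟩ + (-0.176 + 0.2556i)|111⟩

H⊗3 gives amp(|y⟩) = (1/2√2) Σ_x (−1)^(x·y) amp(|x⟩), where x·y is the number of positions in which both x and y have a 1.
|000⟩: (-0.4978 - 0.3189i - 0.3313i + 0.7354i)/(2√2) = (-0.176 + 0.03012i)
|001⟩: (-0.4978 + 0.3189i + 0.3313i + 0.7354i)/(2√2) = (-0.176 + 0.4899i)
|010⟩: (-0.4978 - 0.3189i - 0.3313i - 0.7354i)/(2√2) = (-0.176 - 0.4899i)
|011⟩: (-0.4978 + 0.3189i + 0.3313i - 0.7354i)/(2√2) = (-0.176 - 0.03012i)
|100⟩: (-0.4978 - 0.3189i + 0.3313i - 0.7354i)/(2√2) = (-0.176 - 0.2556i)
|101⟩: (-0.4978 + 0.3189i - 0.3313i - 0.7354i)/(2√2) = (-0.176 - 0.2644i)
|110⟩: (-0.4978 - 0.3189i + 0.3313i + 0.7354i)/(2√2) = (-0.176 + 0.2644i)
|111⟩: (-0.4978 + 0.3189i - 0.3313i + 0.7354i)/(2√2) = (-0.176 + 0.2556i)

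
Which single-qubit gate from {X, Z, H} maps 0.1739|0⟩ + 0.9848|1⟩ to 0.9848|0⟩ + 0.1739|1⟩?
X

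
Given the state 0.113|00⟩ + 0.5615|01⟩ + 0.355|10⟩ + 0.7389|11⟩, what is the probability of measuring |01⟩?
0.3153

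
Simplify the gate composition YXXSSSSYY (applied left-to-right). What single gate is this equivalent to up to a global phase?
Y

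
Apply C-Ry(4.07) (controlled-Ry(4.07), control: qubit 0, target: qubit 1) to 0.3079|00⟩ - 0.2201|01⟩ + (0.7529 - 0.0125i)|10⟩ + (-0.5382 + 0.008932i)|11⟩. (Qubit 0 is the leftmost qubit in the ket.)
0.3079|00⟩ - 0.2201|01⟩ + (0.1442 - 0.00239i)|10⟩ + (0.9142 - 0.01518i)|11⟩

C-Ry(4.07) leaves the control-|0⟩ kets |00⟩, |01⟩ unchanged and applies Ry(4.07) to qubit 1 on the control-|1⟩ pair (|10⟩, |11⟩).
Ry(4.07) = [[cos(θ/2), −sin(θ/2)], [sin(θ/2), cos(θ/2)]]; θ = 4.07, cos(θ/2) ≈ -0.447711, sin(θ/2) ≈ 0.894178.
With a = amp(|10⟩) = (0.7529 - 0.0125i) and b = amp(|11⟩) = (-0.5382 + 0.008932i):
new amp(|10⟩) = (-0.447711)·a + (-0.894178)·b = (0.1442 - 0.00239i)
new amp(|11⟩) = (0.894178)·a + (-0.447711)·b = (0.9142 - 0.01518i)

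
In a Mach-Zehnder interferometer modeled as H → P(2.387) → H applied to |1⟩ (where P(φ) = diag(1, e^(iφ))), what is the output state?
(0.8643 - 0.3425i)|0⟩ + (0.1357 + 0.3425i)|1⟩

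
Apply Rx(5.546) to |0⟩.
-0.9328|0⟩ - 0.3603i|1⟩

Rx(5.546) = [[cos(θ/2), −i·sin(θ/2)], [−i·sin(θ/2), cos(θ/2)]]; θ = 5.546, cos(θ/2) ≈ -0.932835, sin(θ/2) ≈ 0.360303.
With a = amp(|0⟩) = 1 and b = amp(|1⟩) = 0:
new amp(|0⟩) = (-0.932835)·a + (-0.360303i)·b = -0.9328
new amp(|1⟩) = (-0.360303i)·a + (-0.932835)·b = -0.3603i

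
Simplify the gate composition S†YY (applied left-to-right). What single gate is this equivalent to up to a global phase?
S†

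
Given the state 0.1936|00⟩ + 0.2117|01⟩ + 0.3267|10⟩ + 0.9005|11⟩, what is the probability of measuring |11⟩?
0.8109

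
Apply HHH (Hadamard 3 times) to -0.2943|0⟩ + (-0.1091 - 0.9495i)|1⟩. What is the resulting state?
(-0.2852 - 0.6714i)|0⟩ + (-0.131 + 0.6714i)|1⟩

H² = I, so H^3 = H: a single Hadamard. With (a, b) = (-0.2943, (-0.1091 - 0.9495i)), H gives ((a + b)/√2, (a − b)/√2) = ((-0.2852 - 0.6714i), (-0.131 + 0.6714i)).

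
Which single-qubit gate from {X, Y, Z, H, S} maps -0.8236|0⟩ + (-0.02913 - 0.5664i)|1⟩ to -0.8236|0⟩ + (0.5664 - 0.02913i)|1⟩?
S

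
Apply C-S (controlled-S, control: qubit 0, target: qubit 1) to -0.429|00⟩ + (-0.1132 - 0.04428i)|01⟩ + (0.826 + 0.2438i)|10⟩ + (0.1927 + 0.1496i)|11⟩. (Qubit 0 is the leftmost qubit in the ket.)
-0.429|00⟩ + (-0.1132 - 0.04428i)|01⟩ + (0.826 + 0.2438i)|10⟩ + (-0.1496 + 0.1927i)|11⟩

C-S leaves the control-|0⟩ kets |00⟩, |01⟩ unchanged and applies S to qubit 1 on the control-|1⟩ pair (|10⟩, |11⟩).
S = [[1, 0], [0, i]].
With a = amp(|10⟩) = (0.826 + 0.2438i) and b = amp(|11⟩) = (0.1927 + 0.1496i):
new amp(|10⟩) = (1)·a = (0.826 + 0.2438i)
new amp(|11⟩) = (i)·b = (-0.1496 + 0.1927i)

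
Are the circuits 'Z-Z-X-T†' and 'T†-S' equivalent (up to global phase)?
No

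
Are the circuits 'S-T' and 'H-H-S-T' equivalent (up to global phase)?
Yes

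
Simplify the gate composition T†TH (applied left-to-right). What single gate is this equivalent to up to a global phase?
H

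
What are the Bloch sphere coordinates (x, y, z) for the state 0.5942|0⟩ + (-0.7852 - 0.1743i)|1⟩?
(-0.9331, -0.2071, -0.2938)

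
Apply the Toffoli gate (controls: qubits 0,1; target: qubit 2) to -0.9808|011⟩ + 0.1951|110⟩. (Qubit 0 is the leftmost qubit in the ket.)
-0.9808|011⟩ + 0.1951|111⟩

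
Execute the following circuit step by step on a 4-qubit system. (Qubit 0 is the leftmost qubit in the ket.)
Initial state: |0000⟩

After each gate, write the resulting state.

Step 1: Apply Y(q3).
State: i|0001⟩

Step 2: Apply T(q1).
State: i|0001⟩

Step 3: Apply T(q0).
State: i|0001⟩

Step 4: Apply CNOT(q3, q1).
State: i|0101⟩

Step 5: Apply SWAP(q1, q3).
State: i|0101⟩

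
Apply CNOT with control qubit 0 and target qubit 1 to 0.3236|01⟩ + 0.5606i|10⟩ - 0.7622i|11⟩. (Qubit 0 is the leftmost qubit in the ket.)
0.3236|01⟩ - 0.7622i|10⟩ + 0.5606i|11⟩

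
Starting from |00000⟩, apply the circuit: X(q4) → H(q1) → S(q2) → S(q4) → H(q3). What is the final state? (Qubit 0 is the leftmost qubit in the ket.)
(1/2)i|00001⟩ + (1/2)i|00011⟩ + (1/2)i|01001⟩ + (1/2)i|01011⟩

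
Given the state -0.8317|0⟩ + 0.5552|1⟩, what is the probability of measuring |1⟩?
0.3082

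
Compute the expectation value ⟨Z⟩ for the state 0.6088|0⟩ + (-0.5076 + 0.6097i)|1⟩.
-0.2588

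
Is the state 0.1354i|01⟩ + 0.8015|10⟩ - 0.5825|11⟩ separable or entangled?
Entangled

Writing the state as a|00⟩ + b|01⟩ + c|10⟩ + d|11⟩, it is a product state iff ad − bc = 0.
Here (a, b, c, d) = (0, 0.1354i, 0.8015, -0.5825): ad − bc = (0)(-0.5825) − (0.1354i)(0.8015) = -0.1085i ≠ 0, so the state is entangled.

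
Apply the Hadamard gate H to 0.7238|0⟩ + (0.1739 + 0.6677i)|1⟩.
(0.6348 + 0.4721i)|0⟩ + (0.3888 - 0.4721i)|1⟩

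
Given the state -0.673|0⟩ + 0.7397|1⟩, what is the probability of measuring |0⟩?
0.4529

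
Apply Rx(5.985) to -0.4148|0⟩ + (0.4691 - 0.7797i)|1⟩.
(0.2944 - 0.06968i)|0⟩ + (-0.4639 + 0.8327i)|1⟩

Rx(5.985) = [[cos(θ/2), −i·sin(θ/2)], [−i·sin(θ/2), cos(θ/2)]]; θ = 5.985, cos(θ/2) ≈ -0.988906, sin(θ/2) ≈ 0.148541.
With a = amp(|0⟩) = -0.4148 and b = amp(|1⟩) = (0.4691 - 0.7797i):
new amp(|0⟩) = (-0.988906)·a + (-0.148541i)·b = (0.2944 - 0.06968i)
new amp(|1⟩) = (-0.148541i)·a + (-0.988906)·b = (-0.4639 + 0.8327i)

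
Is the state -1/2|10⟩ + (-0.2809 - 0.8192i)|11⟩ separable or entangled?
Separable

Writing the state as a|00⟩ + b|01⟩ + c|10⟩ + d|11⟩, it is a product state iff ad − bc = 0.
Here (a, b, c, d) = (0, 0, -1/2, (-0.2809 - 0.8192i)): ad − bc = (0)(-0.2809 - 0.8192i) − (0)(-1/2) = 0, so the state is separable.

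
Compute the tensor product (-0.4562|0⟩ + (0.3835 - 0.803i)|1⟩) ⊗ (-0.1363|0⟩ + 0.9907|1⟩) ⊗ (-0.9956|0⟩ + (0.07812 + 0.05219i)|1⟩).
-0.06191|000⟩ + (0.004858 + 0.003245i)|001⟩ + 0.45|010⟩ + (-0.03531 - 0.02359i)|011⟩ + (0.05204 - 0.109i)|100⟩ + (-0.009796 + 0.005822i)|101⟩ + (-0.3783 + 0.792i)|110⟩ + (0.0712 - 0.04232i)|111⟩

amp(|b₁b₂…⟩) = product of the factor amplitudes for bits b₁, b₂, …; only kets whose every factor amplitude is nonzero survive.
|000⟩: (-0.4562)(-0.1363)(-0.9956) = -0.06191
|001⟩: (-0.4562)(-0.1363)(0.07812 + 0.05219i) = (0.004858 + 0.003245i)
|010⟩: (-0.4562)(0.9907)(-0.9956) = 0.45
|011⟩: (-0.4562)(0.9907)(0.07812 + 0.05219i) = (-0.03531 - 0.02359i)
|100⟩: (0.3835 - 0.803i)(-0.1363)(-0.9956) = (0.05204 - 0.109i)
|101⟩: (0.3835 - 0.803i)(-0.1363)(0.07812 + 0.05219i) = (-0.009796 + 0.005822i)
|110⟩: (0.3835 - 0.803i)(0.9907)(-0.9956) = (-0.3783 + 0.792i)
|111⟩: (0.3835 - 0.803i)(0.9907)(0.07812 + 0.05219i) = (0.0712 - 0.04232i)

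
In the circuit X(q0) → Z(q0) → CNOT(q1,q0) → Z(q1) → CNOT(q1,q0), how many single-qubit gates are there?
3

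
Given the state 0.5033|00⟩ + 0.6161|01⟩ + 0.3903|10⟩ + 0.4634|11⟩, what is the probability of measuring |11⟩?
0.2147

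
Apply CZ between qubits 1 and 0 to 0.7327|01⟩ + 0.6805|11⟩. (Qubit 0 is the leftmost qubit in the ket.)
0.7327|01⟩ - 0.6805|11⟩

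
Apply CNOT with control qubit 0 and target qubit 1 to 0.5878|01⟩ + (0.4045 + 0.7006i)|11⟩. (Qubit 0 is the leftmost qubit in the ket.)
0.5878|01⟩ + (0.4045 + 0.7006i)|10⟩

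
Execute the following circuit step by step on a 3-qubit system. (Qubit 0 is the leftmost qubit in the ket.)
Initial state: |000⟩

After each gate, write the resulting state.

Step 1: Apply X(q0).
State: |100⟩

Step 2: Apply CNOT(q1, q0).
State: |100⟩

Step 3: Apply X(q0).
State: |000⟩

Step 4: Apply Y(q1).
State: i|010⟩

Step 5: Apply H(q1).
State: (1/√2)i|000⟩ - (1/√2)i|010⟩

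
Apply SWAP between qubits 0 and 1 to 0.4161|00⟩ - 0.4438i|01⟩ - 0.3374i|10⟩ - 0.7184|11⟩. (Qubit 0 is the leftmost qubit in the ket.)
0.4161|00⟩ - 0.3374i|01⟩ - 0.4438i|10⟩ - 0.7184|11⟩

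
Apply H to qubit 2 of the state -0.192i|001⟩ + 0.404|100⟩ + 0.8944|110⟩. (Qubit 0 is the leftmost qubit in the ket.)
-0.1358i|000⟩ + 0.1358i|001⟩ + 0.2857|100⟩ + 0.2857|101⟩ + 0.6324|110⟩ + 0.6324|111⟩

H on qubit 2 mixes each pair of kets that differ only in qubit 2: amplitudes (a, b) of (|…0…⟩, |…1…⟩) become ((a + b)/√2, (a − b)/√2). Kets absent from the input have amplitude 0.
(|000⟩, |001⟩): (a, b) = (0, -0.192i) → (-0.1358i, 0.1358i)
(|100⟩, |101⟩): (a, b) = (0.404, 0) → (0.2857, 0.2857)
(|110⟩, |111⟩): (a, b) = (0.8944, 0) → (0.6324, 0.6324)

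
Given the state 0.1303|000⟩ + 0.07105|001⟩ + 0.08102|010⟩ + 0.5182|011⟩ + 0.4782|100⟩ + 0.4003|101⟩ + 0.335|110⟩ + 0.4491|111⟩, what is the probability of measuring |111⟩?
0.2017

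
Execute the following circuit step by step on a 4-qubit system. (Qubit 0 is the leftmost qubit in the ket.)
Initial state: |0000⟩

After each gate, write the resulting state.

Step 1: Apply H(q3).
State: 1/√2|0000⟩ + 1/√2|0001⟩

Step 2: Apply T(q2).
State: 1/√2|0000⟩ + 1/√2|0001⟩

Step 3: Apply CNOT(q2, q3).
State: 1/√2|0000⟩ + 1/√2|0001⟩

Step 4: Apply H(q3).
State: |0000⟩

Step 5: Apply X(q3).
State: |0001⟩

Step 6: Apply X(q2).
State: |0011⟩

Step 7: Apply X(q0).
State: |1011⟩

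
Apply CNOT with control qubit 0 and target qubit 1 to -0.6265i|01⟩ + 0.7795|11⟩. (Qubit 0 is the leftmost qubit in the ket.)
-0.6265i|01⟩ + 0.7795|10⟩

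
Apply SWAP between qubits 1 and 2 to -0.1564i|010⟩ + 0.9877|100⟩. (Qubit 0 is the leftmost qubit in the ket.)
-0.1564i|001⟩ + 0.9877|100⟩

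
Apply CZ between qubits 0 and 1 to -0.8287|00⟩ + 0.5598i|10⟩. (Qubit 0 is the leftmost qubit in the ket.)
-0.8287|00⟩ + 0.5598i|10⟩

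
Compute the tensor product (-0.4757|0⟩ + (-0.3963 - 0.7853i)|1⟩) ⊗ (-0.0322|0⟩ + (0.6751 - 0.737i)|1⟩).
0.01532|00⟩ + (-0.3211 + 0.3506i)|01⟩ + (0.01276 + 0.02529i)|10⟩ + (-0.8463 - 0.2381i)|11⟩

amp(|b₁b₂…⟩) = product of the factor amplitudes for bits b₁, b₂, …; only kets whose every factor amplitude is nonzero survive.
|00⟩: (-0.4757)(-0.0322) = 0.01532
|01⟩: (-0.4757)(0.6751 - 0.737i) = (-0.3211 + 0.3506i)
|10⟩: (-0.3963 - 0.7853i)(-0.0322) = (0.01276 + 0.02529i)
|11⟩: (-0.3963 - 0.7853i)(0.6751 - 0.737i) = (-0.8463 - 0.2381i)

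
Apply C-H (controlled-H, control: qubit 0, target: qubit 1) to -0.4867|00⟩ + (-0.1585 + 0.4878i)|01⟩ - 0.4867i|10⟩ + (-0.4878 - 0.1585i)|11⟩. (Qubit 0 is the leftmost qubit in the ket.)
-0.4867|00⟩ + (-0.1585 + 0.4878i)|01⟩ + (-0.3449 - 0.4562i)|10⟩ + (0.3449 - 0.2321i)|11⟩

C-H leaves the control-|0⟩ kets |00⟩, |01⟩ unchanged and applies H to qubit 1 on the control-|1⟩ pair (|10⟩, |11⟩).
H = [[1/√2, 1/√2], [1/√2, -1/√2]].
With a = amp(|10⟩) = -0.4867i and b = amp(|11⟩) = (-0.4878 - 0.1585i):
new amp(|10⟩) = (1/√2)·a + (1/√2)·b = (-0.3449 - 0.4562i)
new amp(|11⟩) = (1/√2)·a + (-1/√2)·b = (0.3449 - 0.2321i)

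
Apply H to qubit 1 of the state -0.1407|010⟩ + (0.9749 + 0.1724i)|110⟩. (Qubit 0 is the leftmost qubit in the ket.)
-0.09949|000⟩ + 0.09949|010⟩ + (0.6894 + 0.1219i)|100⟩ + (-0.6894 - 0.1219i)|110⟩

H on qubit 1 mixes each pair of kets that differ only in qubit 1: amplitudes (a, b) of (|…0…⟩, |…1…⟩) become ((a + b)/√2, (a − b)/√2). Kets absent from the input have amplitude 0.
(|000⟩, |010⟩): (a, b) = (0, -0.1407) → (-0.09949, 0.09949)
(|100⟩, |110⟩): (a, b) = (0, (0.9749 + 0.1724i)) → ((0.6894 + 0.1219i), (-0.6894 - 0.1219i))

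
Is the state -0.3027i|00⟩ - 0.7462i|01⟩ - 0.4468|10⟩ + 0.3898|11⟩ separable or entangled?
Entangled

Writing the state as a|00⟩ + b|01⟩ + c|10⟩ + d|11⟩, it is a product state iff ad − bc = 0.
Here (a, b, c, d) = (-0.3027i, -0.7462i, -0.4468, 0.3898): ad − bc = (-0.3027i)(0.3898) − (-0.7462i)(-0.4468) = -0.4514i ≠ 0, so the state is entangled.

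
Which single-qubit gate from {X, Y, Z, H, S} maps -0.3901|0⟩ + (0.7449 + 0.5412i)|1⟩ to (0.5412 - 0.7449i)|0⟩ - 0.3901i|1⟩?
Y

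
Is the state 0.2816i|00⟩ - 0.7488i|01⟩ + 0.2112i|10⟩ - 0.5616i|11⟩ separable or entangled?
Separable

Writing the state as a|00⟩ + b|01⟩ + c|10⟩ + d|11⟩, it is a product state iff ad − bc = 0.
Here (a, b, c, d) = (0.2816i, -0.7488i, 0.2112i, -0.5616i): ad − bc = (0.2816i)(-0.5616i) − (-0.7488i)(0.2112i) = 0, so the state is separable.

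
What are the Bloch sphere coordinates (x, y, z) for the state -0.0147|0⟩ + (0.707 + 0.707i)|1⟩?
(-0.02079, -0.02079, -0.9995)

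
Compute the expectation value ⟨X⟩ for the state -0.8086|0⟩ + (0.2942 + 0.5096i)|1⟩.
-0.4758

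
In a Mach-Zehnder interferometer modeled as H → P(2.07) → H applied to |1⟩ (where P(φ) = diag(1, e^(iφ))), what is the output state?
(0.7394 - 0.439i)|0⟩ + (0.2606 + 0.439i)|1⟩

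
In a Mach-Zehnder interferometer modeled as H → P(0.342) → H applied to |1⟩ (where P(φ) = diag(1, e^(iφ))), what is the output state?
(0.02896 - 0.1677i)|0⟩ + (0.971 + 0.1677i)|1⟩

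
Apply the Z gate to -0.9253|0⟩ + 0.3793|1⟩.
-0.9253|0⟩ - 0.3793|1⟩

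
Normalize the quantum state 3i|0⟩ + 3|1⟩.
(1/√2)i|0⟩ + 1/√2|1⟩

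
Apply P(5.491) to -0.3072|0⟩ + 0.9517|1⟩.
-0.3072|0⟩ + (0.6684 - 0.6775i)|1⟩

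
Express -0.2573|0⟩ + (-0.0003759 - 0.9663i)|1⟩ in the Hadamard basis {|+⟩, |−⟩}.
(-0.1822 - 0.6833i)|+⟩ + (-0.1817 + 0.6833i)|−⟩

With |ψ⟩ = α|0⟩ + β|1⟩, the Hadamard-basis coefficients are ⟨+|ψ⟩ = (α + β)/√2 and ⟨−|ψ⟩ = (α − β)/√2.
Here α = -0.2573, β = (-0.0003759 - 0.9663i): (α + β)/√2 = (-0.1822 - 0.6833i), (α − β)/√2 = (-0.1817 + 0.6833i).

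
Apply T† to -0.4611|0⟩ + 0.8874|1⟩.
-0.4611|0⟩ + (0.6275 - 0.6275i)|1⟩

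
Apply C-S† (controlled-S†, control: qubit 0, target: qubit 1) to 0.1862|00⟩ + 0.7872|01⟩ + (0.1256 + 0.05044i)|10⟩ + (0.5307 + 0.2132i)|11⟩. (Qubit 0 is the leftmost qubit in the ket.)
0.1862|00⟩ + 0.7872|01⟩ + (0.1256 + 0.05044i)|10⟩ + (0.2132 - 0.5307i)|11⟩

C-S† leaves the control-|0⟩ kets |00⟩, |01⟩ unchanged and applies S† to qubit 1 on the control-|1⟩ pair (|10⟩, |11⟩).
S† = [[1, 0], [0, -i]].
With a = amp(|10⟩) = (0.1256 + 0.05044i) and b = amp(|11⟩) = (0.5307 + 0.2132i):
new amp(|10⟩) = (1)·a = (0.1256 + 0.05044i)
new amp(|11⟩) = (-i)·b = (0.2132 - 0.5307i)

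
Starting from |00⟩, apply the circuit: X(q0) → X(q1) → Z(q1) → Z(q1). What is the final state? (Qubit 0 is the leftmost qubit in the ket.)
|11⟩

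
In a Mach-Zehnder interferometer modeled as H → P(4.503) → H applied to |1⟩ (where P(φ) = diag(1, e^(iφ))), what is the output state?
(0.6039 + 0.4891i)|0⟩ + (0.3961 - 0.4891i)|1⟩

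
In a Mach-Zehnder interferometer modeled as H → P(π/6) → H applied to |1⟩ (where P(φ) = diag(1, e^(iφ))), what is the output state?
(0.06699 - 0.25i)|0⟩ + (0.933 + 0.25i)|1⟩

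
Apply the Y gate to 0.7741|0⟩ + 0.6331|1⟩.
-0.6331i|0⟩ + 0.7741i|1⟩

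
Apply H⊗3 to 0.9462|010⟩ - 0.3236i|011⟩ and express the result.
(0.3345 - 0.1144i)|000⟩ + (0.3345 + 0.1144i)|001⟩ + (-0.3345 + 0.1144i)|010⟩ + (-0.3345 - 0.1144i)|011⟩ + (0.3345 - 0.1144i)|100⟩ + (0.3345 + 0.1144i)|101⟩ + (-0.3345 + 0.1144i)|110⟩ + (-0.3345 - 0.1144i)|111⟩

H⊗3 gives amp(|y⟩) = (1/2√2) Σ_x (−1)^(x·y) amp(|x⟩), where x·y is the number of positions in which both x and y have a 1.
|000⟩: (0.9462 - 0.3236i)/(2√2) = (0.3345 - 0.1144i)
|001⟩: (0.9462 + 0.3236i)/(2√2) = (0.3345 + 0.1144i)
|010⟩: (-0.9462 + 0.3236i)/(2√2) = (-0.3345 + 0.1144i)
|011⟩: (-0.9462 - 0.3236i)/(2√2) = (-0.3345 - 0.1144i)
|100⟩: (0.9462 - 0.3236i)/(2√2) = (0.3345 - 0.1144i)
|101⟩: (0.9462 + 0.3236i)/(2√2) = (0.3345 + 0.1144i)
|110⟩: (-0.9462 + 0.3236i)/(2√2) = (-0.3345 + 0.1144i)
|111⟩: (-0.9462 - 0.3236i)/(2√2) = (-0.3345 - 0.1144i)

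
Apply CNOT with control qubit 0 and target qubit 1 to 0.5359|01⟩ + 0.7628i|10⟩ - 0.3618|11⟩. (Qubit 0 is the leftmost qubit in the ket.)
0.5359|01⟩ - 0.3618|10⟩ + 0.7628i|11⟩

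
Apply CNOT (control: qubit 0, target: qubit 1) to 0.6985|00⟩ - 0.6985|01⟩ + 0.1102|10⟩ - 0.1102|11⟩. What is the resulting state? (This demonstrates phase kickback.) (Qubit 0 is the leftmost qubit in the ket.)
0.6985|00⟩ - 0.6985|01⟩ - 0.1102|10⟩ + 0.1102|11⟩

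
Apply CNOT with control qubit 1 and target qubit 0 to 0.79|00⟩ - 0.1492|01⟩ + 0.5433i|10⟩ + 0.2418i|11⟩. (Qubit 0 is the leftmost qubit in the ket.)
0.79|00⟩ + 0.2418i|01⟩ + 0.5433i|10⟩ - 0.1492|11⟩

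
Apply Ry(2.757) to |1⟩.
-0.9816|0⟩ + 0.1911|1⟩

Ry(2.757) = [[cos(θ/2), −sin(θ/2)], [sin(θ/2), cos(θ/2)]]; θ = 2.757, cos(θ/2) ≈ 0.191113, sin(θ/2) ≈ 0.981568.
With a = amp(|0⟩) = 0 and b = amp(|1⟩) = 1:
new amp(|0⟩) = (0.191113)·a + (-0.981568)·b = -0.9816
new amp(|1⟩) = (0.981568)·a + (0.191113)·b = 0.1911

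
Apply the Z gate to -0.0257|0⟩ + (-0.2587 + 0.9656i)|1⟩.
-0.0257|0⟩ + (0.2587 - 0.9656i)|1⟩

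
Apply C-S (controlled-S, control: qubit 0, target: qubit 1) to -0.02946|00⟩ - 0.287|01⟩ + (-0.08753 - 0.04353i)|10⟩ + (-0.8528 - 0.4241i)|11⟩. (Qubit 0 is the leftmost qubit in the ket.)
-0.02946|00⟩ - 0.287|01⟩ + (-0.08753 - 0.04353i)|10⟩ + (0.4241 - 0.8528i)|11⟩

C-S leaves the control-|0⟩ kets |00⟩, |01⟩ unchanged and applies S to qubit 1 on the control-|1⟩ pair (|10⟩, |11⟩).
S = [[1, 0], [0, i]].
With a = amp(|10⟩) = (-0.08753 - 0.04353i) and b = amp(|11⟩) = (-0.8528 - 0.4241i):
new amp(|10⟩) = (1)·a = (-0.08753 - 0.04353i)
new amp(|11⟩) = (i)·b = (0.4241 - 0.8528i)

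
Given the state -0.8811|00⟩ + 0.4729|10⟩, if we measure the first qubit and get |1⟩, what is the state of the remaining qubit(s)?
|0⟩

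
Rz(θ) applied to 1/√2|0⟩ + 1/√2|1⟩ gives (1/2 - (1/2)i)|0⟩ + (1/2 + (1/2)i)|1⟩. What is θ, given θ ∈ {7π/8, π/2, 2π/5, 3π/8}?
π/2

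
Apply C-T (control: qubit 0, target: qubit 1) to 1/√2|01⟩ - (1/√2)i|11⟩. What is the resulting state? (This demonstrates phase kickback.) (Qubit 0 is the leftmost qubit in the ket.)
1/√2|01⟩ + (1/2 - (1/2)i)|11⟩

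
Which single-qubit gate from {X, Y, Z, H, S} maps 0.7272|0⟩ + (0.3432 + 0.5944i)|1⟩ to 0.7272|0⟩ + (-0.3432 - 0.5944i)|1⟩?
Z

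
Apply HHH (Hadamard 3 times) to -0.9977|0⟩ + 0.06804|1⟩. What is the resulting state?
-0.6574|0⟩ - 0.7536|1⟩

H² = I, so H^3 = H: a single Hadamard. With (a, b) = (-0.9977, 0.06804), H gives ((a + b)/√2, (a − b)/√2) = (-0.6574, -0.7536).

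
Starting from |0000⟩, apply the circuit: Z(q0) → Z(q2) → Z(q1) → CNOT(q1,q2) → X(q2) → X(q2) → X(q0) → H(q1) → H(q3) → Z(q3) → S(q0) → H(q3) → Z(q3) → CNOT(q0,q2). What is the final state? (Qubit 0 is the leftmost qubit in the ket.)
-(1/√2)i|1011⟩ - (1/√2)i|1111⟩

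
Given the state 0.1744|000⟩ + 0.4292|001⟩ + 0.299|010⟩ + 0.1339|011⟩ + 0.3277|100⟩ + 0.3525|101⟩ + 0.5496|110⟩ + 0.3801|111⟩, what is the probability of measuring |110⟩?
0.3021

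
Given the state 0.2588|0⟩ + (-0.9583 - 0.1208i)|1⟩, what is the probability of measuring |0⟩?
0.06698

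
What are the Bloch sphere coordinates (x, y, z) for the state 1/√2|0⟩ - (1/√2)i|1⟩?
(0, -1, 0)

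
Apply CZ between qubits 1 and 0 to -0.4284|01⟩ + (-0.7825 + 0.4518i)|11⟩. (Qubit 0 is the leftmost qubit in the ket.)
-0.4284|01⟩ + (0.7825 - 0.4518i)|11⟩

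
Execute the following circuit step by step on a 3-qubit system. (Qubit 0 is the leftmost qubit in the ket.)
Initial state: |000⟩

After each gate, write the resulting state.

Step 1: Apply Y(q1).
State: i|010⟩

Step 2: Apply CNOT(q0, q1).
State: i|010⟩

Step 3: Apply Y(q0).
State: -|110⟩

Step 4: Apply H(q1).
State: -1/√2|100⟩ + 1/√2|110⟩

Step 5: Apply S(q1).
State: -1/√2|100⟩ + (1/√2)i|110⟩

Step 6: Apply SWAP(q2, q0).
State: -1/√2|001⟩ + (1/√2)i|011⟩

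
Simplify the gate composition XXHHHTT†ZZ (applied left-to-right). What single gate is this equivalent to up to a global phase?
H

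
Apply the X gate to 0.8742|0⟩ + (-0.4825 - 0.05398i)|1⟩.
(-0.4825 - 0.05398i)|0⟩ + 0.8742|1⟩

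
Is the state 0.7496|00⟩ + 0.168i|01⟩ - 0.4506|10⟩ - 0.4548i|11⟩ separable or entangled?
Entangled

Writing the state as a|00⟩ + b|01⟩ + c|10⟩ + d|11⟩, it is a product state iff ad − bc = 0.
Here (a, b, c, d) = (0.7496, 0.168i, -0.4506, -0.4548i): ad − bc = (0.7496)(-0.4548i) − (0.168i)(-0.4506) = -0.2652i ≠ 0, so the state is entangled.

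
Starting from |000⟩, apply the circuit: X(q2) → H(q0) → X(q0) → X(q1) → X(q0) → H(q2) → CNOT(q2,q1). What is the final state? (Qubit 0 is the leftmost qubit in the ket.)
-1/2|001⟩ + 1/2|010⟩ - 1/2|101⟩ + 1/2|110⟩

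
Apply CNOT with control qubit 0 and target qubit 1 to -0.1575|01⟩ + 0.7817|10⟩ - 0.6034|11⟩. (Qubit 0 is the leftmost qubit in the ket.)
-0.1575|01⟩ - 0.6034|10⟩ + 0.7817|11⟩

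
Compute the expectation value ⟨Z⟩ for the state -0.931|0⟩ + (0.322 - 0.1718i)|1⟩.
0.7336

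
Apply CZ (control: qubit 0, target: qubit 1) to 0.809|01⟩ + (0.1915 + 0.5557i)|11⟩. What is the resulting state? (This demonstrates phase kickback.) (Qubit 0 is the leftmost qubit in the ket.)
0.809|01⟩ + (-0.1915 - 0.5557i)|11⟩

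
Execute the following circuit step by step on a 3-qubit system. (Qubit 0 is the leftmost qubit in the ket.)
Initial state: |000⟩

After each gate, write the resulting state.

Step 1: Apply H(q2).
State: 1/√2|000⟩ + 1/√2|001⟩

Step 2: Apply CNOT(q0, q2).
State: 1/√2|000⟩ + 1/√2|001⟩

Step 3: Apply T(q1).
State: 1/√2|000⟩ + 1/√2|001⟩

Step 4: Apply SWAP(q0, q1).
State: 1/√2|000⟩ + 1/√2|001⟩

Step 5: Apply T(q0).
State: 1/√2|000⟩ + 1/√2|001⟩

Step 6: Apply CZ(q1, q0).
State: 1/√2|000⟩ + 1/√2|001⟩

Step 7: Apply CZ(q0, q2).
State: 1/√2|000⟩ + 1/√2|001⟩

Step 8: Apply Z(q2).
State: 1/√2|000⟩ - 1/√2|001⟩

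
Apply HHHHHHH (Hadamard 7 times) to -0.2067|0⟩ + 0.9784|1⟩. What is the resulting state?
0.5457|0⟩ - 0.838|1⟩

H² = I, so H^7 = H: a single Hadamard. With (a, b) = (-0.2067, 0.9784), H gives ((a + b)/√2, (a − b)/√2) = (0.5457, -0.838).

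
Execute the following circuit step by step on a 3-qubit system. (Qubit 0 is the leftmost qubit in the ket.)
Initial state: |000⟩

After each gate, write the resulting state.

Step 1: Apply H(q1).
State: 1/√2|000⟩ + 1/√2|010⟩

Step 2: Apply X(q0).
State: 1/√2|100⟩ + 1/√2|110⟩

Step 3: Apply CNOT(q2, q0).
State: 1/√2|100⟩ + 1/√2|110⟩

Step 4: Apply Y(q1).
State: -(1/√2)i|100⟩ + (1/√2)i|110⟩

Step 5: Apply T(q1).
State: -(1/√2)i|100⟩ + (-1/2 + (1/2)i)|110⟩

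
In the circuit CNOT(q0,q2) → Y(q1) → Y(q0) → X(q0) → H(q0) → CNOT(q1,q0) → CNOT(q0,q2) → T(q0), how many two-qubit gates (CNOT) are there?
3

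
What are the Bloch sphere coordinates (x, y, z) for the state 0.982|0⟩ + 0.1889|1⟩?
(0.371, 0, 0.9286)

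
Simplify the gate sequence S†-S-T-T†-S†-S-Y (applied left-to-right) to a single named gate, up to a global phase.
Y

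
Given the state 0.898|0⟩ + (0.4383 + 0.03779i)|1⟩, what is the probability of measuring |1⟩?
0.1935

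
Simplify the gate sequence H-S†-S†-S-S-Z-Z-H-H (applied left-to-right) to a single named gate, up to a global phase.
H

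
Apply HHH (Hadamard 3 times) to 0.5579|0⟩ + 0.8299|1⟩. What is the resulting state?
0.9813|0⟩ - 0.1923|1⟩

H² = I, so H^3 = H: a single Hadamard. With (a, b) = (0.5579, 0.8299), H gives ((a + b)/√2, (a − b)/√2) = (0.9813, -0.1923).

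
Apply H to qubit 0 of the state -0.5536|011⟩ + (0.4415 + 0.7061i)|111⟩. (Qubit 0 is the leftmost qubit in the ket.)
(-0.07927 + 0.4993i)|011⟩ + (-0.7036 - 0.4993i)|111⟩

H on qubit 0 mixes each pair of kets that differ only in qubit 0: amplitudes (a, b) of (|…0…⟩, |…1…⟩) become ((a + b)/√2, (a − b)/√2). Kets absent from the input have amplitude 0.
(|011⟩, |111⟩): (a, b) = (-0.5536, (0.4415 + 0.7061i)) → ((-0.07927 + 0.4993i), (-0.7036 - 0.4993i))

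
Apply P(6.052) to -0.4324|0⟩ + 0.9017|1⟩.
-0.4324|0⟩ + (0.8777 - 0.2066i)|1⟩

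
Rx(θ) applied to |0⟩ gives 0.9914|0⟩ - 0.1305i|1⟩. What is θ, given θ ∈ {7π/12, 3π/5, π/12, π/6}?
π/12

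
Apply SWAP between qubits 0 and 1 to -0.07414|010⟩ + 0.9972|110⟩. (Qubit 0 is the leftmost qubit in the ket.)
-0.07414|100⟩ + 0.9972|110⟩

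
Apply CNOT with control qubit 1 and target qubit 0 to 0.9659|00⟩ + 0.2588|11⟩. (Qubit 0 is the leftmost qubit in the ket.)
0.9659|00⟩ + 0.2588|01⟩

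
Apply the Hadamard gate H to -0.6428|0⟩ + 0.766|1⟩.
0.08712|0⟩ - 0.9962|1⟩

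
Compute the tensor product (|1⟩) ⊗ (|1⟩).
|11⟩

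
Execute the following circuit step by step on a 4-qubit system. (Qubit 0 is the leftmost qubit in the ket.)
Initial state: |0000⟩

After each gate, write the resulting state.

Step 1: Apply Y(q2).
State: i|0010⟩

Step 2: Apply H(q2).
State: (1/√2)i|0000⟩ - (1/√2)i|0010⟩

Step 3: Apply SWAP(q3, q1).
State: (1/√2)i|0000⟩ - (1/√2)i|0010⟩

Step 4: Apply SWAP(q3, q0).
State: (1/√2)i|0000⟩ - (1/√2)i|0010⟩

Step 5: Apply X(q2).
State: -(1/√2)i|0000⟩ + (1/√2)i|0010⟩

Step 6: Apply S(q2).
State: -(1/√2)i|0000⟩ - 1/√2|0010⟩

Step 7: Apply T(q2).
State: -(1/√2)i|0000⟩ + (-1/2 - (1/2)i)|0010⟩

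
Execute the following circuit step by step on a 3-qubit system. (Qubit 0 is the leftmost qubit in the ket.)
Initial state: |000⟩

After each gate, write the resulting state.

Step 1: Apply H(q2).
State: 1/√2|000⟩ + 1/√2|001⟩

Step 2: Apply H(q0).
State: 1/2|000⟩ + 1/2|001⟩ + 1/2|100⟩ + 1/2|101⟩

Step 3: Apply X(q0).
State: 1/2|000⟩ + 1/2|001⟩ + 1/2|100⟩ + 1/2|101⟩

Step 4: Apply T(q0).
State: 1/2|000⟩ + 1/2|001⟩ + (1/√8 + (1/√8)i)|100⟩ + (1/√8 + (1/√8)i)|101⟩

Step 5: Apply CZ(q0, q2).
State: 1/2|000⟩ + 1/2|001⟩ + (1/√8 + (1/√8)i)|100⟩ + (-1/√8 - (1/√8)i)|101⟩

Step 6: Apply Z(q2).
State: 1/2|000⟩ - 1/2|001⟩ + (1/√8 + (1/√8)i)|100⟩ + (1/√8 + (1/√8)i)|101⟩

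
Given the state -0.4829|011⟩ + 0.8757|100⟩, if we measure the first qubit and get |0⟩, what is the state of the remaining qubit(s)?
-|11⟩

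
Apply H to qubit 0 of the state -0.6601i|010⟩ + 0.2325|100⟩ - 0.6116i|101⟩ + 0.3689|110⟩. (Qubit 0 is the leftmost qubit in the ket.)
0.1644|000⟩ - 0.4325i|001⟩ + (0.2609 - 0.4668i)|010⟩ - 0.1644|100⟩ + 0.4325i|101⟩ + (-0.2609 - 0.4668i)|110⟩

H on qubit 0 mixes each pair of kets that differ only in qubit 0: amplitudes (a, b) of (|…0…⟩, |…1…⟩) become ((a + b)/√2, (a − b)/√2). Kets absent from the input have amplitude 0.
(|000⟩, |100⟩): (a, b) = (0, 0.2325) → (0.1644, -0.1644)
(|001⟩, |101⟩): (a, b) = (0, -0.6116i) → (-0.4325i, 0.4325i)
(|010⟩, |110⟩): (a, b) = (-0.6601i, 0.3689) → ((0.2609 - 0.4668i), (-0.2609 - 0.4668i))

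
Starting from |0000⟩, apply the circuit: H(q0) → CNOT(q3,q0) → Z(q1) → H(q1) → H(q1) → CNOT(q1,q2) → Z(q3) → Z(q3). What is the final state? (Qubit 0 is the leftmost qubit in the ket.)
1/√2|0000⟩ + 1/√2|1000⟩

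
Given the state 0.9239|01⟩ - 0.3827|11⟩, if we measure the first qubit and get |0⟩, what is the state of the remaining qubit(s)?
|1⟩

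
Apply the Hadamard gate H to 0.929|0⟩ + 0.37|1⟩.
0.9185|0⟩ + 0.3953|1⟩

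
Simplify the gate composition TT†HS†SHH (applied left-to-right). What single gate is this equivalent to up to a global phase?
H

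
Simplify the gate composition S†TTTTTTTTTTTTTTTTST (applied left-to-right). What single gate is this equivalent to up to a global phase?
T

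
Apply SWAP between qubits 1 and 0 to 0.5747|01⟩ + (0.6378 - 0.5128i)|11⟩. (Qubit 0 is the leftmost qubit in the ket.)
0.5747|10⟩ + (0.6378 - 0.5128i)|11⟩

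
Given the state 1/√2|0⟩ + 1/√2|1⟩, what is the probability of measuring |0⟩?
1/2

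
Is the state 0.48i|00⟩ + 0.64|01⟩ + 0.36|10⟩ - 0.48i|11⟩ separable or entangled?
Separable

Writing the state as a|00⟩ + b|01⟩ + c|10⟩ + d|11⟩, it is a product state iff ad − bc = 0.
Here (a, b, c, d) = (0.48i, 0.64, 0.36, -0.48i): ad − bc = (0.48i)(-0.48i) − (0.64)(0.36) = 0, so the state is separable.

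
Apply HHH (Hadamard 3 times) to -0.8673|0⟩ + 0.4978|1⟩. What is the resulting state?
-0.2613|0⟩ - 0.9653|1⟩

H² = I, so H^3 = H: a single Hadamard. With (a, b) = (-0.8673, 0.4978), H gives ((a + b)/√2, (a − b)/√2) = (-0.2613, -0.9653).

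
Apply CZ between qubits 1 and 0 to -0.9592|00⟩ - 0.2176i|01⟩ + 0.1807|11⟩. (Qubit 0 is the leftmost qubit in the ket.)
-0.9592|00⟩ - 0.2176i|01⟩ - 0.1807|11⟩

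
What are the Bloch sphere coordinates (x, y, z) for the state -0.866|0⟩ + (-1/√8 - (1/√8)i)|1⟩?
(0.6124, 0.6124, 0.5)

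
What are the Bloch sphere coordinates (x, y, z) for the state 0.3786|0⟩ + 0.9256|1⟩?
(0.7009, 0, -0.7134)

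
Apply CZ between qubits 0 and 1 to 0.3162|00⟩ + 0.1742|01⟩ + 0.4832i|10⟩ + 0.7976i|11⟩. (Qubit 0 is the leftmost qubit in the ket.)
0.3162|00⟩ + 0.1742|01⟩ + 0.4832i|10⟩ - 0.7976i|11⟩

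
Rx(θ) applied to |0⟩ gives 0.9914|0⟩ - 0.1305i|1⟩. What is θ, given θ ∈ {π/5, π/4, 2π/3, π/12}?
π/12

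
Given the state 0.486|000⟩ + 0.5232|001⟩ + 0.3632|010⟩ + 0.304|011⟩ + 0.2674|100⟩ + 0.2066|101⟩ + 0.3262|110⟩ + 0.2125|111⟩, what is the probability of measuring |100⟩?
0.0715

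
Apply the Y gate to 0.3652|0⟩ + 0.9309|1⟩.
-0.9309i|0⟩ + 0.3652i|1⟩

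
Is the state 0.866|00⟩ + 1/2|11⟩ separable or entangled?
Entangled

Writing the state as a|00⟩ + b|01⟩ + c|10⟩ + d|11⟩, it is a product state iff ad − bc = 0.
Here (a, b, c, d) = (0.866, 0, 0, 1/2): ad − bc = (0.866)(1/2) − (0)(0) = 0.433 ≠ 0, so the state is entangled.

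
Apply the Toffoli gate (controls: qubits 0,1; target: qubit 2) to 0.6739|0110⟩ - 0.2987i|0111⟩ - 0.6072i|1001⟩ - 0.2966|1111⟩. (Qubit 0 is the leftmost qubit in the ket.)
0.6739|0110⟩ - 0.2987i|0111⟩ - 0.6072i|1001⟩ - 0.2966|1101⟩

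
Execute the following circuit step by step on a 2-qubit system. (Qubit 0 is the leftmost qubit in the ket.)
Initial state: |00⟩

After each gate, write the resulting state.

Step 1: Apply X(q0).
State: |10⟩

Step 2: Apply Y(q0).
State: -i|00⟩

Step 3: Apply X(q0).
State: -i|10⟩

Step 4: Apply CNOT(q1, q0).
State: -i|10⟩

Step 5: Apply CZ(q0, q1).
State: -i|10⟩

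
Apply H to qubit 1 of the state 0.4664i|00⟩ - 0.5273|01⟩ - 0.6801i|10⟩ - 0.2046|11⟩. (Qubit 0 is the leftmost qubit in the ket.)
(-0.3729 + 0.3298i)|00⟩ + (0.3729 + 0.3298i)|01⟩ + (-0.1447 - 0.4809i)|10⟩ + (0.1447 - 0.4809i)|11⟩

H on qubit 1 mixes each pair of kets that differ only in qubit 1: amplitudes (a, b) of (|…0…⟩, |…1…⟩) become ((a + b)/√2, (a − b)/√2). Kets absent from the input have amplitude 0.
(|00⟩, |01⟩): (a, b) = (0.4664i, -0.5273) → ((-0.3729 + 0.3298i), (0.3729 + 0.3298i))
(|10⟩, |11⟩): (a, b) = (-0.6801i, -0.2046) → ((-0.1447 - 0.4809i), (0.1447 - 0.4809i))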